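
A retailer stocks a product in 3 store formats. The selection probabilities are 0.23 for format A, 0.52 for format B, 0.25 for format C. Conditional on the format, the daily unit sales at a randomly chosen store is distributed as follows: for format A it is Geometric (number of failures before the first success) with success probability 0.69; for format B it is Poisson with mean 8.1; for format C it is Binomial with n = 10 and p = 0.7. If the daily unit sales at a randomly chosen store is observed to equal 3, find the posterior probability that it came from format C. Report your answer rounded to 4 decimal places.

Likelihoods P(X=3 | ·): A: 0.0205558; B: 0.0268855; C: 0.00900169.
Posterior ∝ prior × likelihood. Numerator for C: 0.25·0.00900169 = 0.00225042.
Normalizing constant: 0.23·0.0205558 + 0.52·0.0268855 + 0.25·0.00900169 = 0.0209587.
P(C | observation) = 0.00225042 / 0.0209587 = 0.107374.

0.1074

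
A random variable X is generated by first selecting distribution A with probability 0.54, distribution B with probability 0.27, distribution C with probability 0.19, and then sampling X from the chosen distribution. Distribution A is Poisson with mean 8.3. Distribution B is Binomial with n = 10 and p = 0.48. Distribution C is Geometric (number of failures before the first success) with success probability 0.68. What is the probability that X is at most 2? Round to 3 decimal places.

0.209

Conditional on each component, P(X ≤ 2): A: 0.0108714; B: 0.0702161; C: 0.967232.
By total probability, P(X ≤ 2) = 0.54·0.0108714 + 0.27·0.0702161 + 0.19·0.967232 = 0.208603.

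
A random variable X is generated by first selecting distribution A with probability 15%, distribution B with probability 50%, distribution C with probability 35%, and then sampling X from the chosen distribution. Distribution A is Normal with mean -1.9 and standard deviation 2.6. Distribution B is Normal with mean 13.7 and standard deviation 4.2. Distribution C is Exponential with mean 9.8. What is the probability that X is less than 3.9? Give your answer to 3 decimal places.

0.268

Conditional on each component, P(X < 3.9): A: 0.987152; B: 0.00981533; C: 0.328311.
By total probability, P(X < 3.9) = 0.15·0.987152 + 0.5·0.00981533 + 0.35·0.328311 = 0.267889.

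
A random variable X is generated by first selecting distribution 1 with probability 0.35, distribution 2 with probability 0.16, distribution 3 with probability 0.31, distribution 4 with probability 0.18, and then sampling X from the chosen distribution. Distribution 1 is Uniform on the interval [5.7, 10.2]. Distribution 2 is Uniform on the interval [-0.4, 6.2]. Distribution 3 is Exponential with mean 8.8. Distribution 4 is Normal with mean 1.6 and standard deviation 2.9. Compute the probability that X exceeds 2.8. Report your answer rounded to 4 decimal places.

Conditional on each component, P(X > 2.8): 1: 1; 2: 0.515152; 3: 0.727471; 4: 0.339513.
By total probability, P(X > 2.8) = 0.35·1 + 0.16·0.515152 + 0.31·0.727471 + 0.18·0.339513 = 0.719052.

0.7191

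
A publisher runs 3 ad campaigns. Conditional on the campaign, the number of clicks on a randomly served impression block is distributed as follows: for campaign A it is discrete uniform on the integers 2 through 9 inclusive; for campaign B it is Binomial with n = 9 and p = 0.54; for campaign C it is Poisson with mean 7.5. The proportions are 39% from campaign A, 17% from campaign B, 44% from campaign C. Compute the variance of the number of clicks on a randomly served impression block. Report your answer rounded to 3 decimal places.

Per component, A: μ=5.5, E[X²]=35.5; B: μ=4.86, E[X²]=25.8552; C: μ=7.5, E[X²]=63.75.
E[X] = 0.39·5.5 + 0.17·4.86 + 0.44·7.5 = 6.2712.
E[X²] = 0.39·35.5 + 0.17·25.8552 + 0.44·63.75 = 46.2904.
Var(X) = E[X²] − (E[X])² = 46.2904 − 39.3279 = 6.96243.

6.962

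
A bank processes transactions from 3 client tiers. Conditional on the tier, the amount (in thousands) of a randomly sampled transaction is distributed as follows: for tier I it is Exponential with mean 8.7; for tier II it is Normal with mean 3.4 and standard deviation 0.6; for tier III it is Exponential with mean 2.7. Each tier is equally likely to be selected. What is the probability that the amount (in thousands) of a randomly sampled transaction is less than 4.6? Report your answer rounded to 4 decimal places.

Conditional on each tier, P(X < 4.6): I: 0.41065; II: 0.97725; III: 0.817992.
By total probability, P(X < 4.6) = 0.333333·0.41065 + 0.333333·0.97725 + 0.333333·0.817992 = 0.735297.

0.7353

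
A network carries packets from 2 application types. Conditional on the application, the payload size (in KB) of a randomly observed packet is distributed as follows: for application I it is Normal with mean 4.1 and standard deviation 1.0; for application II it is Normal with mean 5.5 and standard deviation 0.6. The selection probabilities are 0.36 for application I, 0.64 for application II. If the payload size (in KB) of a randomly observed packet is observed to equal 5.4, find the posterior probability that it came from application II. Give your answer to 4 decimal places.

Likelihoods f(5.4 | ·): I: 0.171369; II: 0.655733.
Posterior ∝ prior × likelihood. Numerator for II: 0.64·0.655733 = 0.419669.
Normalizing constant: 0.36·0.171369 + 0.64·0.655733 = 0.481362.
P(II | observation) = 0.419669 / 0.481362 = 0.871837.

0.8718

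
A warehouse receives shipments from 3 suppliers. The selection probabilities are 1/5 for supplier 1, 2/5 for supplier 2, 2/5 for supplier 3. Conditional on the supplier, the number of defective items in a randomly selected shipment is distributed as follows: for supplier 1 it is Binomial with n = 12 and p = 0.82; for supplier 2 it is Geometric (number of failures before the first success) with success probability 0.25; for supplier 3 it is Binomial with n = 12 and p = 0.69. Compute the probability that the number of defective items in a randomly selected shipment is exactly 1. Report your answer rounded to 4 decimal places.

Conditional on each supplier, P(X = 1): 1: 6.32401e-08; 2: 0.1875; 3: 2.10382e-05.
By total probability, P(X = 1) = 0.2·6.32401e-08 + 0.4·0.1875 + 0.4·2.10382e-05 = 0.0750084.

0.0750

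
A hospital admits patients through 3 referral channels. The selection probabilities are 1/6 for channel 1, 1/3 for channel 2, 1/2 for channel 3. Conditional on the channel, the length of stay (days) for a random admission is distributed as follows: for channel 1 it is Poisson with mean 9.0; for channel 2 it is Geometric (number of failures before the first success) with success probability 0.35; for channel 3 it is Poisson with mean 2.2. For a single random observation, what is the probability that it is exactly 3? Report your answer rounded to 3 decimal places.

0.133

Conditional on each channel, P(X = 3): 1: 0.0149943; 2: 0.0961188; 3: 0.196639.
By total probability, P(X = 3) = 0.166667·0.0149943 + 0.333333·0.0961188 + 0.5·0.196639 = 0.132858.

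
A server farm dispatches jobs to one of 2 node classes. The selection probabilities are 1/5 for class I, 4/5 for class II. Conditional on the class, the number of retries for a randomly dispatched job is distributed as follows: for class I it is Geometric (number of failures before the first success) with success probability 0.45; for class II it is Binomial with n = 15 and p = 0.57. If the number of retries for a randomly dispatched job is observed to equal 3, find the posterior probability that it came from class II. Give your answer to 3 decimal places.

0.152

Likelihoods P(X=3 | ·): I: 0.0748688; II: 0.00336711.
Posterior ∝ prior × likelihood. Numerator for II: 0.8·0.00336711 = 0.00269369.
Normalizing constant: 0.2·0.0748688 + 0.8·0.00336711 = 0.0176674.
P(II | observation) = 0.00269369 / 0.0176674 = 0.152466.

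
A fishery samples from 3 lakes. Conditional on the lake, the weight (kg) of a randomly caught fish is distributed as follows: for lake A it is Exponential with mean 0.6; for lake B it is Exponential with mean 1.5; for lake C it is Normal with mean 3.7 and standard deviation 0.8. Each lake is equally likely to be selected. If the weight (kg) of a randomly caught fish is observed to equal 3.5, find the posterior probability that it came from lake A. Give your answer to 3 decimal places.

Likelihoods f(3.5 | ·): A: 0.0048805; B: 0.064648; C: 0.483335.
Posterior ∝ prior × likelihood. Numerator for A: 0.333333·0.0048805 = 0.00162683.
Normalizing constant: 0.333333·0.0048805 + 0.333333·0.064648 + 0.333333·0.483335 = 0.184288.
P(A | observation) = 0.00162683 / 0.184288 = 0.00882767.

0.009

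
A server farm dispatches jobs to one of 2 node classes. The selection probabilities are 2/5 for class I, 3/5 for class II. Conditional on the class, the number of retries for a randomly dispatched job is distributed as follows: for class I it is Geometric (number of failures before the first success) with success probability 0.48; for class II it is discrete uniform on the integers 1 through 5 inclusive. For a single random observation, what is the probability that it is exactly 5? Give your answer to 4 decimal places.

Conditional on each class, P(X = 5): I: 0.0182498; II: 0.2.
By total probability, P(X = 5) = 0.4·0.0182498 + 0.6·0.2 = 0.1273.

0.1273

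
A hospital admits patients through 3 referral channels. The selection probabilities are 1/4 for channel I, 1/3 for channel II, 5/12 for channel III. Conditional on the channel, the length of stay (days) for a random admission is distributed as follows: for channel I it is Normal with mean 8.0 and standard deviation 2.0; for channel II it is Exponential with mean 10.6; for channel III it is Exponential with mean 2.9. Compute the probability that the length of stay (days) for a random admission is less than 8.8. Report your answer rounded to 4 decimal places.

Conditional on each channel, P(X < 8.8): I: 0.655422; II: 0.564033; III: 0.9519.
By total probability, P(X < 8.8) = 0.25·0.655422 + 0.333333·0.564033 + 0.416667·0.9519 = 0.748492.

0.7485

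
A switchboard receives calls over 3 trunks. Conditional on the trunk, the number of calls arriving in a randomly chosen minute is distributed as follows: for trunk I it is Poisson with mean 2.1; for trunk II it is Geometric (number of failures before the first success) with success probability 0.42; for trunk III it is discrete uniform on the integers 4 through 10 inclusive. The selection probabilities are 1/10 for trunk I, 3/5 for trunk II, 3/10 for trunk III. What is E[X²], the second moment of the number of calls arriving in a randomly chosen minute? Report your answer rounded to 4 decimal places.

For each component E[X²] = Var + (mean)², giving I: 6.51; II: 5.19501; III: 53.
Overall E[X²] = 0.1·6.51 + 0.6·5.19501 + 0.3·53 = 19.668.

19.6680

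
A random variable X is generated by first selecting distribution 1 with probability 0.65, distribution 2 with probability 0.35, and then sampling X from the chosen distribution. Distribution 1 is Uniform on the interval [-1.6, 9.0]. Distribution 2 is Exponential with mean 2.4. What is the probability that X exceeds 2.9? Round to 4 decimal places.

0.4786

Conditional on each component, P(X > 2.9): 1: 0.575472; 2: 0.298695.
By total probability, P(X > 2.9) = 0.65·0.575472 + 0.35·0.298695 = 0.4786.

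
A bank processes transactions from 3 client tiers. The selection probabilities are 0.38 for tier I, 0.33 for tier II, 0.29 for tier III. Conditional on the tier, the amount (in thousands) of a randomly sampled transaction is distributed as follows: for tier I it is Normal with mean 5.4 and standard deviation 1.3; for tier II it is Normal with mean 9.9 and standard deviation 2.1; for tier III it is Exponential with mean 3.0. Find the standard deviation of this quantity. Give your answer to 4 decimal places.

3.5267

Per component, I: μ=5.4, E[X²]=30.85; II: μ=9.9, E[X²]=102.42; III: μ=3, E[X²]=18.
E[X] = 0.38·5.4 + 0.33·9.9 + 0.29·3 = 6.189.
E[X²] = 0.38·30.85 + 0.33·102.42 + 0.29·18 = 50.7416.
Var(X) = E[X²] − (E[X])² = 50.7416 − 38.3037 = 12.4379.
SD(X) = √12.4379 = 3.52674.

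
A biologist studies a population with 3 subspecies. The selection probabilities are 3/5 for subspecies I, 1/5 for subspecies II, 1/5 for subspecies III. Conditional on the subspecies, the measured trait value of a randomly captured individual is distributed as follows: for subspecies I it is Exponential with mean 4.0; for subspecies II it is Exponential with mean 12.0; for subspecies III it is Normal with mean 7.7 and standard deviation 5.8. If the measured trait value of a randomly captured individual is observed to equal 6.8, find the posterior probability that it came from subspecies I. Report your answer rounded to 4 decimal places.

Likelihoods f(6.8 | ·): I: 0.0456709; II: 0.0472845; III: 0.06796.
Posterior ∝ prior × likelihood. Numerator for I: 0.6·0.0456709 = 0.0274025.
Normalizing constant: 0.6·0.0456709 + 0.2·0.0472845 + 0.2·0.06796 = 0.0504514.
P(I | observation) = 0.0274025 / 0.0504514 = 0.543147.

0.5431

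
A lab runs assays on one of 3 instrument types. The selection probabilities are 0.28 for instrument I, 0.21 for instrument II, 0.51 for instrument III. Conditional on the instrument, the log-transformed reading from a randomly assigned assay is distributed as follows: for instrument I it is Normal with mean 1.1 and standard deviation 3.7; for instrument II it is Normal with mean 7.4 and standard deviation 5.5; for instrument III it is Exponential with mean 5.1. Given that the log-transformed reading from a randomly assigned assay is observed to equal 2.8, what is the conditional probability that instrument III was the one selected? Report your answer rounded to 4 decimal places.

Likelihoods f(2.8 | ·): I: 0.0970215; II: 0.0511272; III: 0.113238.
Posterior ∝ prior × likelihood. Numerator for III: 0.51·0.113238 = 0.0577516.
Normalizing constant: 0.28·0.0970215 + 0.21·0.0511272 + 0.51·0.113238 = 0.0956543.
P(III | observation) = 0.0577516 / 0.0956543 = 0.603753.

0.6038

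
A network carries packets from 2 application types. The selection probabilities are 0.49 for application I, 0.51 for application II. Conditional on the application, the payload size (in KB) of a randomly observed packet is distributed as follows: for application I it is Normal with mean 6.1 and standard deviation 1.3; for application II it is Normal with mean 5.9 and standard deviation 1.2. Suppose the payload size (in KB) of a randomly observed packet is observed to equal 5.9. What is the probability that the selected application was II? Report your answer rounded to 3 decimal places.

0.533

Likelihoods f(5.9 | ·): I: 0.303268; II: 0.332452.
Posterior ∝ prior × likelihood. Numerator for II: 0.51·0.332452 = 0.16955.
Normalizing constant: 0.49·0.303268 + 0.51·0.332452 = 0.318152.
P(II | observation) = 0.16955 / 0.318152 = 0.532923.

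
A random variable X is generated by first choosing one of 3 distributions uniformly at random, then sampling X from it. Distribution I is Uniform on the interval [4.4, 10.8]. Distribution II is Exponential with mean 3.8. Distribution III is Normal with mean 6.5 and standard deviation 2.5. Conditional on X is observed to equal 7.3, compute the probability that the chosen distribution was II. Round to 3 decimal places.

0.111

Likelihoods f(7.3 | ·): I: 0.15625; II: 0.0385402; III: 0.151612.
Posterior ∝ prior × likelihood. Numerator for II: 0.333333·0.0385402 = 0.0128467.
Normalizing constant: 0.333333·0.15625 + 0.333333·0.0385402 + 0.333333·0.151612 = 0.115467.
P(II | observation) = 0.0128467 / 0.115467 = 0.111258.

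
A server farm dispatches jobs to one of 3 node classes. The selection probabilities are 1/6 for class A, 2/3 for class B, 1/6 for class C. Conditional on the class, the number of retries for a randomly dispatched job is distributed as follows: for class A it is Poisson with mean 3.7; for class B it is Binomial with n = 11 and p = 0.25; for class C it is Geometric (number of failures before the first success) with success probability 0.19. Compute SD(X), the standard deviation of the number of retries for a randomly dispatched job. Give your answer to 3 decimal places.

Per component, A: μ=3.7, E[X²]=17.39; B: μ=2.75, E[X²]=9.625; C: μ=4.26316, E[X²]=40.6122.
E[X] = 0.166667·3.7 + 0.666667·2.75 + 0.166667·4.26316 = 3.16053.
E[X²] = 0.166667·17.39 + 0.666667·9.625 + 0.166667·40.6122 = 16.0837.
Var(X) = E[X²] − (E[X])² = 16.0837 − 9.98893 = 6.09477.
SD(X) = √6.09477 = 2.46876.

2.469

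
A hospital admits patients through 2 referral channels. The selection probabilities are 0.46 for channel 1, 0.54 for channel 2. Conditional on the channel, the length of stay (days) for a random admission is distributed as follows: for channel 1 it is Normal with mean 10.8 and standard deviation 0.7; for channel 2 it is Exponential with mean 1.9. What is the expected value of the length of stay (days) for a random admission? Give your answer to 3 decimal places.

5.994

Component means — 1: 10.8; 2: 1.9.
E[X] = 0.46·10.8 + 0.54·1.9 = 5.994.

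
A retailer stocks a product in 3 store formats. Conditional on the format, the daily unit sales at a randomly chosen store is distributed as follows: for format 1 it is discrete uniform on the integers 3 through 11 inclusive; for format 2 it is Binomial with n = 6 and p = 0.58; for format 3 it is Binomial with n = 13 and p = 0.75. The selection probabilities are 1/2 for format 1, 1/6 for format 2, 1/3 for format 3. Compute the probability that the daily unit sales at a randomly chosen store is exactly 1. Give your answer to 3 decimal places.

0.008

Conditional on each format, P(X = 1): 1: 0; 2: 0.0454805; 3: 5.81145e-07.
By total probability, P(X = 1) = 0.5·0 + 0.166667·0.0454805 + 0.333333·5.81145e-07 = 0.00758029.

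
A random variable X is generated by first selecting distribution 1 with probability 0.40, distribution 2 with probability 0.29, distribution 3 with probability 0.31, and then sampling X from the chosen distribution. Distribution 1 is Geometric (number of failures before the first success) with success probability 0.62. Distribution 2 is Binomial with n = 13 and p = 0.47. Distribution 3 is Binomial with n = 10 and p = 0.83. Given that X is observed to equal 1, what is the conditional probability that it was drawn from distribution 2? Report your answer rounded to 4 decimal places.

0.0092

Likelihoods P(X=1 | ·): 1: 0.2356; 2: 0.00300159; 3: 9.84279e-07.
Posterior ∝ prior × likelihood. Numerator for 2: 0.29·0.00300159 = 0.000870462.
Normalizing constant: 0.4·0.2356 + 0.29·0.00300159 + 0.31·9.84279e-07 = 0.0951108.
P(2 | observation) = 0.000870462 / 0.0951108 = 0.00915208.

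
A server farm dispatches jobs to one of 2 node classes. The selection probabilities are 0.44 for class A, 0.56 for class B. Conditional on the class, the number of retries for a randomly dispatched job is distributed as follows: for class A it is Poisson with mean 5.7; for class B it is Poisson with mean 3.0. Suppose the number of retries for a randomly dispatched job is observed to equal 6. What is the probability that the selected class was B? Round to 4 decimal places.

0.2870

Likelihoods P(X=6 | ·): A: 0.159382; B: 0.0504094.
Posterior ∝ prior × likelihood. Numerator for B: 0.56·0.0504094 = 0.0282293.
Normalizing constant: 0.44·0.159382 + 0.56·0.0504094 = 0.0983572.
P(B | observation) = 0.0282293 / 0.0983572 = 0.287008.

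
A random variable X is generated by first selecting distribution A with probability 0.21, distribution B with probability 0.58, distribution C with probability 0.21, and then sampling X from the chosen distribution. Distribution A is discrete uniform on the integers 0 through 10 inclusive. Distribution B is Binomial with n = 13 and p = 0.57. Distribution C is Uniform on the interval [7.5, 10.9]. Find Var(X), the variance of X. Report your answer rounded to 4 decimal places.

Per component, A: μ=5, E[X²]=35; B: μ=7.41, E[X²]=58.0944; C: μ=9.2, E[X²]=85.6033.
E[X] = 0.21·5 + 0.58·7.41 + 0.21·9.2 = 7.2798.
E[X²] = 0.21·35 + 0.58·58.0944 + 0.21·85.6033 = 59.0215.
Var(X) = E[X²] − (E[X])² = 59.0215 − 52.9955 = 6.02596.

6.0260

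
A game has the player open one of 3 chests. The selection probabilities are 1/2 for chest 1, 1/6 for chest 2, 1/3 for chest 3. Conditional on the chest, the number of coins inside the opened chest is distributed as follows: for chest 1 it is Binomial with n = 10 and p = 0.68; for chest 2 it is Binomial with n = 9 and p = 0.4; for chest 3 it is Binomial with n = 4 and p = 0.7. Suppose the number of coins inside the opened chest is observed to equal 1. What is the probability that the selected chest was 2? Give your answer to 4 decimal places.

Likelihoods P(X=1 | ·): 1: 0.000239254; 2: 0.0604662; 3: 0.0756.
Posterior ∝ prior × likelihood. Numerator for 2: 0.166667·0.0604662 = 0.0100777.
Normalizing constant: 0.5·0.000239254 + 0.166667·0.0604662 + 0.333333·0.0756 = 0.0353973.
P(2 | observation) = 0.0100777 / 0.0353973 = 0.284702.

0.2847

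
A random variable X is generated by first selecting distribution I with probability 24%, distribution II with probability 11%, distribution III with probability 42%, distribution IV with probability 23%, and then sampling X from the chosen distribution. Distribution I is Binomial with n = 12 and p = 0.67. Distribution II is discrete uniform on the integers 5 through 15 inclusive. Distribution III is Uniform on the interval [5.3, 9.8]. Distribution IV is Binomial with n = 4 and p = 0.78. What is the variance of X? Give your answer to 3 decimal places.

7.436

Per component, I: μ=8.04, E[X²]=67.2948; II: μ=10, E[X²]=110; III: μ=7.55, E[X²]=58.69; IV: μ=3.12, E[X²]=10.4208.
E[X] = 0.24·8.04 + 0.11·10 + 0.42·7.55 + 0.23·3.12 = 6.9182.
E[X²] = 0.24·67.2948 + 0.11·110 + 0.42·58.69 + 0.23·10.4208 = 55.2973.
Var(X) = E[X²] − (E[X])² = 55.2973 − 47.8615 = 7.43584.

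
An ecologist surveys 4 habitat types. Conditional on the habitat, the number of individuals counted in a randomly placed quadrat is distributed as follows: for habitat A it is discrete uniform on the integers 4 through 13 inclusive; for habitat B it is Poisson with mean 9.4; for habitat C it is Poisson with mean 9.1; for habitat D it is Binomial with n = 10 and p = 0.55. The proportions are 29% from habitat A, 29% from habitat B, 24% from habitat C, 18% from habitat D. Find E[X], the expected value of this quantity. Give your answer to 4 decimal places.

Component means — A: 8.5; B: 9.4; C: 9.1; D: 5.5.
E[X] = 0.29·8.5 + 0.29·9.4 + 0.24·9.1 + 0.18·5.5 = 8.365.

8.3650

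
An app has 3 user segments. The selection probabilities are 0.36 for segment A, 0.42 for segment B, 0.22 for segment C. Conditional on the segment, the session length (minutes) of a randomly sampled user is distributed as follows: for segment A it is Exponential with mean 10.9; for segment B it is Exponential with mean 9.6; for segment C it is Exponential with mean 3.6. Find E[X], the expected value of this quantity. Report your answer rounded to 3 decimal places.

Component means — A: 10.9; B: 9.6; C: 3.6.
E[X] = 0.36·10.9 + 0.42·9.6 + 0.22·3.6 = 8.748.

8.748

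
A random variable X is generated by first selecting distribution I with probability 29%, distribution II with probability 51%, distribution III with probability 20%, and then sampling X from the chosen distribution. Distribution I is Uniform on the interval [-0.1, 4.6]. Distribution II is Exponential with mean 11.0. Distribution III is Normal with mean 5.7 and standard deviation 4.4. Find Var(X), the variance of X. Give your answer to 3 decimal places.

80.995

Per component, I: μ=2.25, E[X²]=6.90333; II: μ=11, E[X²]=242; III: μ=5.7, E[X²]=51.85.
E[X] = 0.29·2.25 + 0.51·11 + 0.2·5.7 = 7.4025.
E[X²] = 0.29·6.90333 + 0.51·242 + 0.2·51.85 = 135.792.
Var(X) = E[X²] − (E[X])² = 135.792 − 54.797 = 80.995.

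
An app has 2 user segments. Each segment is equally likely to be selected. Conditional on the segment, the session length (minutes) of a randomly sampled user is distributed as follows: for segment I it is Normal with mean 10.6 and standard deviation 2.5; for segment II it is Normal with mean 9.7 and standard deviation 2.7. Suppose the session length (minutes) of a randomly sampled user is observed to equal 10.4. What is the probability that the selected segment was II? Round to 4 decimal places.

Likelihoods f(10.4 | ·): I: 0.159067; II: 0.142873.
Posterior ∝ prior × likelihood. Numerator for II: 0.5·0.142873 = 0.0714366.
Normalizing constant: 0.5·0.159067 + 0.5·0.142873 = 0.15097.
P(II | observation) = 0.0714366 / 0.15097 = 0.473184.

0.4732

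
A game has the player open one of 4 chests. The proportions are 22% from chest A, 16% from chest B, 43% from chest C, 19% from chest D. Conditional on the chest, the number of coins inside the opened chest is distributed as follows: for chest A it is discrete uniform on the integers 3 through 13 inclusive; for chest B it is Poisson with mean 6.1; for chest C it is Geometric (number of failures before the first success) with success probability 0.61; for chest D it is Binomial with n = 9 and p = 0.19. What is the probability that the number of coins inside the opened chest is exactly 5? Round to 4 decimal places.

Conditional on each chest, P(X = 5): A: 0.0909091; B: 0.15786; C: 0.00550368; D: 0.0134301.
By total probability, P(X = 5) = 0.22·0.0909091 + 0.16·0.15786 + 0.43·0.00550368 + 0.19·0.0134301 = 0.0501759.

0.0502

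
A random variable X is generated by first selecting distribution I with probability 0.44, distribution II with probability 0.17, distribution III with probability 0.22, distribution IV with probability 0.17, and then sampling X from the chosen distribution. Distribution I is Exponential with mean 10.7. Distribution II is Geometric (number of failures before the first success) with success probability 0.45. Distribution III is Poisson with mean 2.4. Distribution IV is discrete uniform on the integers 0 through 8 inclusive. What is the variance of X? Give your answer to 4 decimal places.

69.6148

Per component, I: μ=10.7, E[X²]=228.98; II: μ=1.22222, E[X²]=4.20988; III: μ=2.4, E[X²]=8.16; IV: μ=4, E[X²]=22.6667.
E[X] = 0.44·10.7 + 0.17·1.22222 + 0.22·2.4 + 0.17·4 = 6.12378.
E[X²] = 0.44·228.98 + 0.17·4.20988 + 0.22·8.16 + 0.17·22.6667 = 107.115.
Var(X) = E[X²] − (E[X])² = 107.115 − 37.5007 = 69.6148.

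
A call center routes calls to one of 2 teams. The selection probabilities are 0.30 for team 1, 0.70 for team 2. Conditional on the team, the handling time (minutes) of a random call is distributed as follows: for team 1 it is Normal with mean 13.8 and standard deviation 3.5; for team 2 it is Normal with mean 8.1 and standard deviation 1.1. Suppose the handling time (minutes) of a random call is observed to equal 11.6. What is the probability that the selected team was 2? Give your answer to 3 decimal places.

0.054

Likelihoods f(11.6 | ·): 1: 0.0935506; 2: 0.00229681.
Posterior ∝ prior × likelihood. Numerator for 2: 0.7·0.00229681 = 0.00160777.
Normalizing constant: 0.3·0.0935506 + 0.7·0.00229681 = 0.029673.
P(2 | observation) = 0.00160777 / 0.029673 = 0.054183.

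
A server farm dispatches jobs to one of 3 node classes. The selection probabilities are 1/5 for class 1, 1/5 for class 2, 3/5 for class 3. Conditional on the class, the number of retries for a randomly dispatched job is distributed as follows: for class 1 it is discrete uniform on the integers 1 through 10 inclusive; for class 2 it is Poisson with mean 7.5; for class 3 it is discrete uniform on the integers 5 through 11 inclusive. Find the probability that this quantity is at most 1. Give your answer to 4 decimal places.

0.0209

Conditional on each class, P(X ≤ 1): 1: 0.1; 2: 0.00470122; 3: 0.
By total probability, P(X ≤ 1) = 0.2·0.1 + 0.2·0.00470122 + 0.6·0 = 0.0209402.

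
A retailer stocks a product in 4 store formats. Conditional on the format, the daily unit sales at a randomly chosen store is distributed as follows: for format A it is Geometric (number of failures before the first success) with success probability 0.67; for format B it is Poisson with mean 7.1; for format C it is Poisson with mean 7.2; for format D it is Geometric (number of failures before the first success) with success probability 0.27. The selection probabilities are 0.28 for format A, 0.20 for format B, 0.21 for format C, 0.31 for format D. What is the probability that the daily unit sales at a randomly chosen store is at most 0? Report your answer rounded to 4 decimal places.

0.2716

Conditional on each format, P(X ≤ 0): A: 0.67; B: 0.000825105; C: 0.000746586; D: 0.27.
By total probability, P(X ≤ 0) = 0.28·0.67 + 0.2·0.000825105 + 0.21·0.000746586 + 0.31·0.27 = 0.271622.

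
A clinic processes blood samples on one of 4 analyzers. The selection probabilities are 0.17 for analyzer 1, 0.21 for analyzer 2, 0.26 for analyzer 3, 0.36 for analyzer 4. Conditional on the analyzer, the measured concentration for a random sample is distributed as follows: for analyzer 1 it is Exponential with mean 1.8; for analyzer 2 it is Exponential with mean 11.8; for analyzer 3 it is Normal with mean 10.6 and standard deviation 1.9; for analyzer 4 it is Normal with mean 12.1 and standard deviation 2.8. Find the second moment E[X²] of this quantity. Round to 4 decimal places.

For each component E[X²] = Var + (mean)², giving 1: 6.48; 2: 278.48; 3: 115.97; 4: 154.25.
Overall E[X²] = 0.17·6.48 + 0.21·278.48 + 0.26·115.97 + 0.36·154.25 = 145.265.

145.2646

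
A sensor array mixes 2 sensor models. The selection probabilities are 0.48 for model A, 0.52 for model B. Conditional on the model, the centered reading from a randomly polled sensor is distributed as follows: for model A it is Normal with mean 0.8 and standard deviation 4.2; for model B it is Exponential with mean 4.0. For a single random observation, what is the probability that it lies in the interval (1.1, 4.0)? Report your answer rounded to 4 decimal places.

0.3229

Conditional on each model, P(1.1 < X < 4.0): A: 0.24847; B: 0.391693.
By total probability, P(1.1 < X < 4.0) = 0.48·0.24847 + 0.52·0.391693 = 0.322946.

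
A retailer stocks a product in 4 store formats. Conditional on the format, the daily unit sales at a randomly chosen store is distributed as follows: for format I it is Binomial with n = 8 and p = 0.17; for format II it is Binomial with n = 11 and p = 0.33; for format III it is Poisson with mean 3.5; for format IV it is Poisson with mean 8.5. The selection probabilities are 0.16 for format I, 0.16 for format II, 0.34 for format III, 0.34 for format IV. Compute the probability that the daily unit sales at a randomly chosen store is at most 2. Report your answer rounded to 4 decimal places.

Conditional on each format, P(X ≤ 2): I: 0.85884; II: 0.241336; III: 0.320847; IV: 0.00928324.
By total probability, P(X ≤ 2) = 0.16·0.85884 + 0.16·0.241336 + 0.34·0.320847 + 0.34·0.00928324 = 0.288272.

0.2883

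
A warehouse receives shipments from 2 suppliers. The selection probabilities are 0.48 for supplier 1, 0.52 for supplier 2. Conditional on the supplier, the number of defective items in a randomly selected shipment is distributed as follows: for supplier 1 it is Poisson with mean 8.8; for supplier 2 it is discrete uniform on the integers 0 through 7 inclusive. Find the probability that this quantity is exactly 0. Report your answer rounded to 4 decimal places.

Conditional on each supplier, P(X = 0): 1: 0.000150733; 2: 0.125.
By total probability, P(X = 0) = 0.48·0.000150733 + 0.52·0.125 = 0.0650724.

0.0651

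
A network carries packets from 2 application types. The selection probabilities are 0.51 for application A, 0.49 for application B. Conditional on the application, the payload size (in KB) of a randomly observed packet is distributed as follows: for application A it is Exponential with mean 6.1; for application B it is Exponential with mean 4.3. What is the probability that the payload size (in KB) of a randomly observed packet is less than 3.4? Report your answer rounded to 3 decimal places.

Conditional on each application, P(X < 3.4): A: 0.427291; B: 0.546472.
By total probability, P(X < 3.4) = 0.51·0.427291 + 0.49·0.546472 = 0.485689.

0.486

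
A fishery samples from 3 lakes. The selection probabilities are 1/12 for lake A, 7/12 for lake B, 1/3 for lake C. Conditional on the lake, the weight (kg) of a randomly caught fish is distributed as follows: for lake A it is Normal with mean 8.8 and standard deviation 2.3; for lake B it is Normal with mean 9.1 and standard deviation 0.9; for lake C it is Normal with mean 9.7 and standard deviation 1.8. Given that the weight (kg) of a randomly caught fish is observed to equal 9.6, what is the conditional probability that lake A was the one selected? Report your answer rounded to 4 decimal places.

Likelihoods f(9.6 | ·): A: 0.163272; B: 0.37988; C: 0.221293.
Posterior ∝ prior × likelihood. Numerator for A: 0.0833333·0.163272 = 0.013606.
Normalizing constant: 0.0833333·0.163272 + 0.583333·0.37988 + 0.333333·0.221293 = 0.308967.
P(A | observation) = 0.013606 / 0.308967 = 0.044037.

0.0440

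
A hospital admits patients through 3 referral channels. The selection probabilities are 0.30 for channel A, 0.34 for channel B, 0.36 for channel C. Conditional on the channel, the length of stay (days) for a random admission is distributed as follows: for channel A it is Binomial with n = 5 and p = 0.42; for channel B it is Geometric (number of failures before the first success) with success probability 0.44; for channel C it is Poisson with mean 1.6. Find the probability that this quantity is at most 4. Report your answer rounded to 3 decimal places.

Conditional on each channel, P(X ≤ 4): A: 0.986931; B: 0.944927; C: 0.976318.
By total probability, P(X ≤ 4) = 0.3·0.986931 + 0.34·0.944927 + 0.36·0.976318 = 0.968829.

0.969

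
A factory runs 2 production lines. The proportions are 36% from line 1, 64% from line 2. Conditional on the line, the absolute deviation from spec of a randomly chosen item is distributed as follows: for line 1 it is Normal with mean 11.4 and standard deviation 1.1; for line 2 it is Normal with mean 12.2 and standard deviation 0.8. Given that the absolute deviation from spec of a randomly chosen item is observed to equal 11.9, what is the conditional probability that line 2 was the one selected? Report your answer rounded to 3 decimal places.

Likelihoods f(11.9 | ·): 1: 0.327079; 2: 0.464819.
Posterior ∝ prior × likelihood. Numerator for 2: 0.64·0.464819 = 0.297484.
Normalizing constant: 0.36·0.327079 + 0.64·0.464819 = 0.415232.
P(2 | observation) = 0.297484 / 0.415232 = 0.716428.

0.716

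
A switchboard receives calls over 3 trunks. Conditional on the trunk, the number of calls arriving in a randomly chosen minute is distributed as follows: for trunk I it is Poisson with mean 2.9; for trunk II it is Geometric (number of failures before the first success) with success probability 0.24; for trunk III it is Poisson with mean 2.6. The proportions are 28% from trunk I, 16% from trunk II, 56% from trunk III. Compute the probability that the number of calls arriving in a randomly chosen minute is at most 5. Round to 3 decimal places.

Conditional on each trunk, P(X ≤ 5): I: 0.925826; II: 0.8073; III: 0.950963.
By total probability, P(X ≤ 5) = 0.28·0.925826 + 0.16·0.8073 + 0.56·0.950963 = 0.920939.

0.921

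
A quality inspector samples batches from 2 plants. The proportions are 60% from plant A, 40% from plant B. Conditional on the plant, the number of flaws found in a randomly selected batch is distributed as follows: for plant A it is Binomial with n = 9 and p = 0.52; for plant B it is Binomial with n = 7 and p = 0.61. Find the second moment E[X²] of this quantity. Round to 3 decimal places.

For each component E[X²] = Var + (mean)², giving A: 24.1488; B: 19.8982.
Overall E[X²] = 0.6·24.1488 + 0.4·19.8982 = 22.4486.

22.449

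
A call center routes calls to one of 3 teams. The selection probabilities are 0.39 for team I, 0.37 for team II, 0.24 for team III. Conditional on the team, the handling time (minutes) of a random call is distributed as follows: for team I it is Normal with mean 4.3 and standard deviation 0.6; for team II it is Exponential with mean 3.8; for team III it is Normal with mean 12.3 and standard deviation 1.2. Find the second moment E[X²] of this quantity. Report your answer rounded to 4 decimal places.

54.6923

For each component E[X²] = Var + (mean)², giving I: 18.85; II: 28.88; III: 152.73.
Overall E[X²] = 0.39·18.85 + 0.37·28.88 + 0.24·152.73 = 54.6923.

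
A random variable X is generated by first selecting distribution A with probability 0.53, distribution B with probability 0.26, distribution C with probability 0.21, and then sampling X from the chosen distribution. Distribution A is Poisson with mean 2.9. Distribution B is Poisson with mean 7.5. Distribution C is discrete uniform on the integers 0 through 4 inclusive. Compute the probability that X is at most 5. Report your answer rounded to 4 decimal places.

Conditional on each component, P(X ≤ 5): A: 0.925826; B: 0.241436; C: 1.
By total probability, P(X ≤ 5) = 0.53·0.925826 + 0.26·0.241436 + 0.21·1 = 0.763461.

0.7635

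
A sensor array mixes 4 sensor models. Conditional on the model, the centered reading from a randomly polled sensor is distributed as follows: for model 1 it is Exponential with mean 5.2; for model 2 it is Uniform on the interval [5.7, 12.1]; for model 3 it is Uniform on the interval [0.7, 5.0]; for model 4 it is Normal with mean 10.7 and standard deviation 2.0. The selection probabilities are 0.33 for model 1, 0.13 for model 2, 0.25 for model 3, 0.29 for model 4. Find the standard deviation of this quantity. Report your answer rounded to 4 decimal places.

4.5420

Per component, 1: μ=5.2, E[X²]=54.08; 2: μ=8.9, E[X²]=82.6233; 3: μ=2.85, E[X²]=9.66333; 4: μ=10.7, E[X²]=118.49.
E[X] = 0.33·5.2 + 0.13·8.9 + 0.25·2.85 + 0.29·10.7 = 6.6885.
E[X²] = 0.33·54.08 + 0.13·82.6233 + 0.25·9.66333 + 0.29·118.49 = 65.3654.
Var(X) = E[X²] − (E[X])² = 65.3654 − 44.736 = 20.6293.
SD(X) = √20.6293 = 4.54195.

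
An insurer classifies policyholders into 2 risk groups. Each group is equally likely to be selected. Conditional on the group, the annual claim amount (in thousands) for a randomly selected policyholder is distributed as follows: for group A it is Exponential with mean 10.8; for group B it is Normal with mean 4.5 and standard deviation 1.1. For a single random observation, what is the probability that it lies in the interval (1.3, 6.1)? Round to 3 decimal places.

0.622

Conditional on each group, P(1.3 < X < 6.1): A: 0.318127; B: 0.92529.
By total probability, P(1.3 < X < 6.1) = 0.5·0.318127 + 0.5·0.92529 = 0.621708.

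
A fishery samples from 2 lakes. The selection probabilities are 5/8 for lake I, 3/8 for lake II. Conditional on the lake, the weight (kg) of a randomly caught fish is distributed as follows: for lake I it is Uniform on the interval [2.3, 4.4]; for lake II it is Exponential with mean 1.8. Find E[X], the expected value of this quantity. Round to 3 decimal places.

2.769

Component means — I: 3.35; II: 1.8.
E[X] = 0.625·3.35 + 0.375·1.8 = 2.76875.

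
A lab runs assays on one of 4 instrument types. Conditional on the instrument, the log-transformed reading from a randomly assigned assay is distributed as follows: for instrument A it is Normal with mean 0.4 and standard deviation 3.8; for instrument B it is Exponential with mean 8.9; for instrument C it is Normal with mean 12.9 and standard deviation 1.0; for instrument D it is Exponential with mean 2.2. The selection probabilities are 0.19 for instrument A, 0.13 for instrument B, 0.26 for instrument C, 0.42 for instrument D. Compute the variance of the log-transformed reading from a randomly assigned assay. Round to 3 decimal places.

Per component, A: μ=0.4, E[X²]=14.6; B: μ=8.9, E[X²]=158.42; C: μ=12.9, E[X²]=167.41; D: μ=2.2, E[X²]=9.68.
E[X] = 0.19·0.4 + 0.13·8.9 + 0.26·12.9 + 0.42·2.2 = 5.511.
E[X²] = 0.19·14.6 + 0.13·158.42 + 0.26·167.41 + 0.42·9.68 = 70.9608.
Var(X) = E[X²] − (E[X])² = 70.9608 − 30.3711 = 40.5897.

40.590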